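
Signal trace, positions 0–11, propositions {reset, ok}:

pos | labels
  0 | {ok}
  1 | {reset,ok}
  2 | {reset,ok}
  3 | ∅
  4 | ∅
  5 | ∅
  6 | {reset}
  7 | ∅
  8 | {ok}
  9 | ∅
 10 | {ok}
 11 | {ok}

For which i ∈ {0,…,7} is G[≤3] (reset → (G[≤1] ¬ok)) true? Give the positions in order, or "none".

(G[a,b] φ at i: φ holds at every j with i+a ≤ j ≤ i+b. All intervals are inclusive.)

3, 4, 5, 6, 7

Evaluate at each i in [0,7]:
  i=0: ✗ (fails at j=1)
  i=1: ✗ (fails at j=1)
  i=2: ✗ (fails at j=2)
  i=3: ✓ (all of [3,6])
  i=4: ✓ (all of [4,7])
  i=5: ✓ (all of [5,8])
  i=6: ✓ (all of [6,9])
  i=7: ✓ (all of [7,10])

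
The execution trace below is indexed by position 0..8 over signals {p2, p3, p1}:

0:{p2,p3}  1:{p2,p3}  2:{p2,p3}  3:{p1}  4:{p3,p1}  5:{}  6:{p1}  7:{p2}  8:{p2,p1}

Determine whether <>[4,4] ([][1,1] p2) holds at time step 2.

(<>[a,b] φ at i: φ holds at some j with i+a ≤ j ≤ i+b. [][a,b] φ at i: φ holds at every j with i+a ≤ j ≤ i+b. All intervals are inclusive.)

Check [][1,1] p2 at each j in [6,6]:
  j=6: holds on [7,7]
Found at j=6 → formula holds.

Holds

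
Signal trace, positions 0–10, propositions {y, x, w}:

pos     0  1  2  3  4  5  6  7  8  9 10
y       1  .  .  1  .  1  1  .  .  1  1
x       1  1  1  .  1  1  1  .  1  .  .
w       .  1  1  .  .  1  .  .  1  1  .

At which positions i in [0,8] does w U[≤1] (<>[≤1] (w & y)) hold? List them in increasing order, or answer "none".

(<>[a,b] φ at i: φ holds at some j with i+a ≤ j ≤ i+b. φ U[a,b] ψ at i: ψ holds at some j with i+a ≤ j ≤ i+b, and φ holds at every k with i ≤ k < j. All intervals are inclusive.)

4, 5, 8

Evaluate at each i in [0,8]:
  i=0: ✗ (no rhs in [0,1])
  i=1: ✗ (no rhs in [1,2])
  i=2: ✗ (no rhs in [2,3])
  i=3: ✗ (lhs fails at k=3 before rhs at j=4)
  i=4: ✓ (rhs at j=4)
  i=5: ✓ (rhs at j=5)
  i=6: ✗ (no rhs in [6,7])
  i=7: ✗ (lhs fails at k=7 before rhs at j=8)
  i=8: ✓ (rhs at j=8)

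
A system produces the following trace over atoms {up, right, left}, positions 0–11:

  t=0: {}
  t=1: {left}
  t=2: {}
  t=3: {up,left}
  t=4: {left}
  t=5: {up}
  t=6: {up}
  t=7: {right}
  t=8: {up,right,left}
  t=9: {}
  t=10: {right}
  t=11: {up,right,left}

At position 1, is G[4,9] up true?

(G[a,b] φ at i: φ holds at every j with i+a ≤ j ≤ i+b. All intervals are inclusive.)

Check up at every j in [5,10]:
  j=5: true
  j=6: true
  j=7: false
  j=8: true
  j=9: false
  j=10: false
Fails at j=7 → formula fails.

No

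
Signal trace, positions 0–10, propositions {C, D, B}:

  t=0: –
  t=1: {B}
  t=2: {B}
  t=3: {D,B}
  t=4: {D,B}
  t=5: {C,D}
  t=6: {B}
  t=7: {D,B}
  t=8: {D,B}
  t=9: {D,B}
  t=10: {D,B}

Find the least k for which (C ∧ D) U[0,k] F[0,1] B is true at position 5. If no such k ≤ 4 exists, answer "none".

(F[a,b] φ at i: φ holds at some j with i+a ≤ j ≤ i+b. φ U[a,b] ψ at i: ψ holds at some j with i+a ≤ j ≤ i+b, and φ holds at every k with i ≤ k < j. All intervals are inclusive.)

Need earliest j ≥ 5 with F[0,1] B, and (C ∧ D) at every k in [5,j-1].
  j=5: rhs holds (empty prefix). k = 0.

0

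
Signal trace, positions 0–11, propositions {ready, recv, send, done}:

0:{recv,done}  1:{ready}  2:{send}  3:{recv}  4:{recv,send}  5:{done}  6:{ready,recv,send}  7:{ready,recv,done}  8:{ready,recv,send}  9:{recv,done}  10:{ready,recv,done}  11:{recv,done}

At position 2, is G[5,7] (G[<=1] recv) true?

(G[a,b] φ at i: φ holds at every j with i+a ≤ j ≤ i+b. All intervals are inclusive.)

Holds

Check G[<=1] recv at every j in [7,9]:
  j=7: holds on [7,8]
  j=8: holds on [8,9]
  j=9: holds on [9,10]
All positions satisfy it → formula holds.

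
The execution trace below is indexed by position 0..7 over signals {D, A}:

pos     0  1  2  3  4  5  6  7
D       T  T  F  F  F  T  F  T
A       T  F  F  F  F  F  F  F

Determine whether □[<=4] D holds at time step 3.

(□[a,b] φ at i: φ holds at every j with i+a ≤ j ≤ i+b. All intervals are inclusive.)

False

Check D at every j in [3,7]:
  j=3: false
  j=4: false
  j=5: true
  j=6: false
  j=7: true
Fails at j=3 → formula fails.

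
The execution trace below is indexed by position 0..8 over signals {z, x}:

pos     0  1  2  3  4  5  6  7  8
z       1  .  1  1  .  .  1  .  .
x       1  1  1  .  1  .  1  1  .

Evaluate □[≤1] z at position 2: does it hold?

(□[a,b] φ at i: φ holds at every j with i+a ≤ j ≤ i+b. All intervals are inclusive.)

Yes

Check z at every j in [2,3]:
  j=2: true
  j=3: true
All positions satisfy it → formula holds.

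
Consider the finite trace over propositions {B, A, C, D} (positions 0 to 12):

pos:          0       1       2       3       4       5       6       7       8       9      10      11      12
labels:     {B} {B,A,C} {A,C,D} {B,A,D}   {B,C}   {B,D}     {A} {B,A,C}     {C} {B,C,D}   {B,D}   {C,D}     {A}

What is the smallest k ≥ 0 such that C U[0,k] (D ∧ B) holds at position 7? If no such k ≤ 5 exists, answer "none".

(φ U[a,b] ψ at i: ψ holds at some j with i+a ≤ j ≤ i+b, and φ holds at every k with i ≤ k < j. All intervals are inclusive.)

Need earliest j ≥ 7 with (D ∧ B), and C at every k in [7,j-1].
  j=7: rhs fails.
  j=8: rhs fails.
  j=9: rhs holds; lhs holds on [7,8]. k = 2.

2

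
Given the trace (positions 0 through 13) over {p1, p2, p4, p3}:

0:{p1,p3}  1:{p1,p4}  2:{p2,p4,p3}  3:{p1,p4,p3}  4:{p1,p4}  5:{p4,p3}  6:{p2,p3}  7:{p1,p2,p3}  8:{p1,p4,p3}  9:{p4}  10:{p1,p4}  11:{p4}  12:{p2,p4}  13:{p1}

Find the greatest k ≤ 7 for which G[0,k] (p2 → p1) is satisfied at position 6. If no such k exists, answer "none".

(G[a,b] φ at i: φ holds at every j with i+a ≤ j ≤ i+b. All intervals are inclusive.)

(p2 → p1) must hold from j=6 onward; find where it first fails.
  j=6: fails → no k works.

none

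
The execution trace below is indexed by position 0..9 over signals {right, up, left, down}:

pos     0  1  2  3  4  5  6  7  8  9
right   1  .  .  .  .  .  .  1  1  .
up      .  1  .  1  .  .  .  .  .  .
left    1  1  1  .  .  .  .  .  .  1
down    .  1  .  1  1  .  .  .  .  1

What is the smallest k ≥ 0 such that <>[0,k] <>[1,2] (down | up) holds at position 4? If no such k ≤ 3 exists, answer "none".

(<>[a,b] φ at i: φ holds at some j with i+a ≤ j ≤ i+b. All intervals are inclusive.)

3

Scan j = 4,5,… for <>[1,2] (down | up):
  j=4: fails
  j=5: fails
  j=6: fails
  j=7: holds
First hit at j=7, so smallest k = 7-4 = 3.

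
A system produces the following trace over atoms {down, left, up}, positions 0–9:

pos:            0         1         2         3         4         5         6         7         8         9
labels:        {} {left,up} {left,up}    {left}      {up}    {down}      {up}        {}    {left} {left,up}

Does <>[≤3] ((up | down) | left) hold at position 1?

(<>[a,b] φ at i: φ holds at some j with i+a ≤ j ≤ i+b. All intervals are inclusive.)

True

Check ((up | down) | left) at each j in [1,4]:
  j=1: true
  j=2: true
  j=3: true
  j=4: true
Found at j=1 → formula holds.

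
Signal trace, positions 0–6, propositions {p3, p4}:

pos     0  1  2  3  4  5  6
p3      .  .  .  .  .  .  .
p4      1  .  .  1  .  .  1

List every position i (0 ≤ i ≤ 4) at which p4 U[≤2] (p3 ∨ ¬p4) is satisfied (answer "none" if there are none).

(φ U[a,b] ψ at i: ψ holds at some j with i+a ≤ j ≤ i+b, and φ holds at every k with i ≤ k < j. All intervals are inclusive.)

Evaluate at each i in [0,4]:
  i=0: ✓ (rhs at j=1; lhs holds on [0,0])
  i=1: ✓ (rhs at j=1)
  i=2: ✓ (rhs at j=2)
  i=3: ✓ (rhs at j=4; lhs holds on [3,3])
  i=4: ✓ (rhs at j=4)

0, 1, 2, 3, 4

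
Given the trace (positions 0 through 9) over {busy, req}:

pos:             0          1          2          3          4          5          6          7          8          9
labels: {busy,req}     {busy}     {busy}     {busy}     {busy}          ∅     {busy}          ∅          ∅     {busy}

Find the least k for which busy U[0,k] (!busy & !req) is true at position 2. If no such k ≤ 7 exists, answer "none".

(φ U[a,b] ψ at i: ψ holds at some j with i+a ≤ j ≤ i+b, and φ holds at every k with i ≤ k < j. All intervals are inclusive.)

Need earliest j ≥ 2 with (!busy & !req), and busy at every k in [2,j-1].
  j=2: rhs fails.
  j=3: rhs fails.
  j=4: rhs fails.
  j=5: rhs holds; lhs holds on [2,4]. k = 3.

3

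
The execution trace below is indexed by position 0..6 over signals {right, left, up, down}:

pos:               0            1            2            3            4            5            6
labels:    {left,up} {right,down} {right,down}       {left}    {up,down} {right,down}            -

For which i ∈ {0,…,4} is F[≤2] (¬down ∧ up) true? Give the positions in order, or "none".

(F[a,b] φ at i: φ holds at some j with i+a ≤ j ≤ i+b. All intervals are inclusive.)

0

Evaluate at each i in [0,4]:
  i=0: ✓ (witness j=0)
  i=1: ✗ (none in [1,3])
  i=2: ✗ (none in [2,4])
  i=3: ✗ (none in [3,5])
  i=4: ✗ (none in [4,6])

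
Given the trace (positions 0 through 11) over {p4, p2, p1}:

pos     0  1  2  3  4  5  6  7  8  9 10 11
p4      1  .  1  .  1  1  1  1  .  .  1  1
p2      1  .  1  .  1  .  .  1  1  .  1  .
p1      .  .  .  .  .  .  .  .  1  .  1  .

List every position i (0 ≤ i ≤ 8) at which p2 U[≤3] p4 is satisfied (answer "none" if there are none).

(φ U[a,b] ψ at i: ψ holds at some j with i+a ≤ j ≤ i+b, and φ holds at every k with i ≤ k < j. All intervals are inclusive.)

Evaluate at each i in [0,8]:
  i=0: ✓ (rhs at j=0)
  i=1: ✗ (lhs fails at k=1 before rhs at j=2)
  i=2: ✓ (rhs at j=2)
  i=3: ✗ (lhs fails at k=3 before rhs at j=4)
  i=4: ✓ (rhs at j=4)
  i=5: ✓ (rhs at j=5)
  i=6: ✓ (rhs at j=6)
  i=7: ✓ (rhs at j=7)
  i=8: ✗ (lhs fails at k=9 before rhs at j=10)

0, 2, 4, 5, 6, 7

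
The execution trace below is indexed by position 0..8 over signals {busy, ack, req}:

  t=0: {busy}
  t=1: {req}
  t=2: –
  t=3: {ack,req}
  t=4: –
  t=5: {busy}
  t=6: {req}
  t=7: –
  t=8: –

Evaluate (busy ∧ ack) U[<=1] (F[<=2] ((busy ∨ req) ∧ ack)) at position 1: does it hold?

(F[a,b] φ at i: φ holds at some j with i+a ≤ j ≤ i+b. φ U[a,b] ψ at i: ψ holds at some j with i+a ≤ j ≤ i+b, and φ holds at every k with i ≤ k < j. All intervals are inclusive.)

True

Need some j in [1,2] with F[<=2] ((busy ∨ req) ∧ ack), and (busy ∧ ack) at every k in [1,j-1].
  j=1: F[<=2] ((busy ∨ req) ∧ ack) holds; no prefix to check → satisfied.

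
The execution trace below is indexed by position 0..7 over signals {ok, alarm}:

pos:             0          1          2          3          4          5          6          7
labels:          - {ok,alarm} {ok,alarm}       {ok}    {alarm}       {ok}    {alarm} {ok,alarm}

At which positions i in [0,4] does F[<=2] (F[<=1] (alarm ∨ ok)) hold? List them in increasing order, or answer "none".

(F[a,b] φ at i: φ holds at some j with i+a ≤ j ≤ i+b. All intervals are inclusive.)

0, 1, 2, 3, 4

Evaluate at each i in [0,4]:
  i=0: ✓ (witness j=0)
  i=1: ✓ (witness j=1)
  i=2: ✓ (witness j=2)
  i=3: ✓ (witness j=3)
  i=4: ✓ (witness j=4)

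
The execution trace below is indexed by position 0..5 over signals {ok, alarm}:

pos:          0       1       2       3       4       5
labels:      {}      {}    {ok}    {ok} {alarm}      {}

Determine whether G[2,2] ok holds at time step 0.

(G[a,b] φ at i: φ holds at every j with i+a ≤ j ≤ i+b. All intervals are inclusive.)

True

Check ok at every j in [2,2]:
  j=2: true
All positions satisfy it → formula holds.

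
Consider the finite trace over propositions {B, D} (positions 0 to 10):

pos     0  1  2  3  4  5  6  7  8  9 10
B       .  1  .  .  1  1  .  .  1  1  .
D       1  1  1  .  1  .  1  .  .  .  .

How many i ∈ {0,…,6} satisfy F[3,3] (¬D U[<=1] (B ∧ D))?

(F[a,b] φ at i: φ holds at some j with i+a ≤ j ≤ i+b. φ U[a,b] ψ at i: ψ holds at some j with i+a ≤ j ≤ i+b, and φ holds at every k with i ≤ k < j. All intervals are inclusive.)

Evaluate at each i in [0,6]:
  i=0: ✓ (witness j=3)
  i=1: ✓ (witness j=4)
  i=2: ✗ (none in [5,5])
  i=3: ✗ (none in [6,6])
  i=4: ✗ (none in [7,7])
  i=5: ✗ (none in [8,8])
  i=6: ✗ (none in [9,9])
Positions where it holds: {0, 1} → 2.

2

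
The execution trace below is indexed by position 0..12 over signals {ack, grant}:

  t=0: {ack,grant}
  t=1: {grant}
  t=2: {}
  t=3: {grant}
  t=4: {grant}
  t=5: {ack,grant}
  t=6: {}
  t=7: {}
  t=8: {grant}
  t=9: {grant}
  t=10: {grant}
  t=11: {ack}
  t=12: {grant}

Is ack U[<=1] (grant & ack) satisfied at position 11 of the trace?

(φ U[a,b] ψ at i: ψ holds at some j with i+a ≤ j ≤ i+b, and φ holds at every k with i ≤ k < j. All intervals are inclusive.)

Need some j in [11,12] with (grant & ack), and ack at every k in [11,j-1].
  j=11: (grant & ack) false.
  j=12: (grant & ack) false.
No j in the window works → until fails.

Does not hold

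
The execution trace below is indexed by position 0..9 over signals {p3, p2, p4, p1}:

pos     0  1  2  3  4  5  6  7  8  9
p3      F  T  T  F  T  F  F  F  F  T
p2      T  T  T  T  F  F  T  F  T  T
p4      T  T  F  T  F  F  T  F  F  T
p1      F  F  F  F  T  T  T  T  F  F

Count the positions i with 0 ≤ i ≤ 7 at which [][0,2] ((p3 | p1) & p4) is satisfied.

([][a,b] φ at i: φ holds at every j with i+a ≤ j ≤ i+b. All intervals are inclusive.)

Evaluate at each i in [0,7]:
  i=0: ✗ (fails at j=0)
  i=1: ✗ (fails at j=2)
  i=2: ✗ (fails at j=2)
  i=3: ✗ (fails at j=3)
  i=4: ✗ (fails at j=4)
  i=5: ✗ (fails at j=5)
  i=6: ✗ (fails at j=7)
  i=7: ✗ (fails at j=7)
Positions where it holds: {} → 0.

0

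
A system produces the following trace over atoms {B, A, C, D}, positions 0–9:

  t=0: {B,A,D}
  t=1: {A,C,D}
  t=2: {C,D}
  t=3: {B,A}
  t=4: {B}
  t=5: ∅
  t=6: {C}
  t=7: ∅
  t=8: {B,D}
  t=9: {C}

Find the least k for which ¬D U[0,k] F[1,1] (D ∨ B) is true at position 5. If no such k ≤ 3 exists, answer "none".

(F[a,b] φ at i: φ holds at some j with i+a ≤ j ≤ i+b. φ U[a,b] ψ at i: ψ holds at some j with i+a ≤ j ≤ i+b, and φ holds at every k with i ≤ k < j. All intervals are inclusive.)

Need earliest j ≥ 5 with F[1,1] (D ∨ B), and ¬D at every k in [5,j-1].
  j=5: rhs fails.
  j=6: rhs fails.
  j=7: rhs holds; lhs holds on [5,6]. k = 2.

2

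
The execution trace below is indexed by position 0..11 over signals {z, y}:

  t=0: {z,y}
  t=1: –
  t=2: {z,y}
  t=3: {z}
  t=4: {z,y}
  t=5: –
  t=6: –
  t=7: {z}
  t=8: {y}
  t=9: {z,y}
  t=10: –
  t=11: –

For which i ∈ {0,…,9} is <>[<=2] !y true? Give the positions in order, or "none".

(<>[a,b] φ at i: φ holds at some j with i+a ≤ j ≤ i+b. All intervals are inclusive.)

0, 1, 2, 3, 4, 5, 6, 7, 8, 9

Evaluate at each i in [0,9]:
  i=0: ✓ (witness j=1)
  i=1: ✓ (witness j=1)
  i=2: ✓ (witness j=3)
  i=3: ✓ (witness j=3)
  i=4: ✓ (witness j=5)
  i=5: ✓ (witness j=5)
  i=6: ✓ (witness j=6)
  i=7: ✓ (witness j=7)
  i=8: ✓ (witness j=10)
  i=9: ✓ (witness j=10)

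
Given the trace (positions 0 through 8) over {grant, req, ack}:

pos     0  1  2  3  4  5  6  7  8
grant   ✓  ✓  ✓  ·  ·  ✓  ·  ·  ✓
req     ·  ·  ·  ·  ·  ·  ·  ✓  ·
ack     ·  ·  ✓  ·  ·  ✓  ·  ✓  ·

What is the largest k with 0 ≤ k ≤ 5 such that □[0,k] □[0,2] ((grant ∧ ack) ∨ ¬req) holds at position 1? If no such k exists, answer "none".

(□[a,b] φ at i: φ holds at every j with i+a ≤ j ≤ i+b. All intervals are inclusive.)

3

□[0,2] ((grant ∧ ack) ∨ ¬req) must hold from j=1 onward; find where it first fails.
  j=1: holds
  j=2: holds
  j=3: holds
  j=4: holds
  j=5: fails
Holds on [1,4], so largest k = 3.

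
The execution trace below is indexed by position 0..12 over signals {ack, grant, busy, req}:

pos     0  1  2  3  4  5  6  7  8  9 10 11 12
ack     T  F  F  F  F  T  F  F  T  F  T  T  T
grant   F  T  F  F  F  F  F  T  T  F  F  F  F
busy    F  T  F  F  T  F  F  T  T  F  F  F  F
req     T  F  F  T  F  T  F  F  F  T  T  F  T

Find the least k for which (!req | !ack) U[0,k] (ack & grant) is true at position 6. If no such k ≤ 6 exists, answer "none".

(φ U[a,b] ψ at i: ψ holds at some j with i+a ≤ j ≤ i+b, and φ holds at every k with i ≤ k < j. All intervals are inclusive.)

Need earliest j ≥ 6 with (ack & grant), and (!req | !ack) at every k in [6,j-1].
  j=6: rhs fails.
  j=7: rhs fails.
  j=8: rhs holds; lhs holds on [6,7]. k = 2.

2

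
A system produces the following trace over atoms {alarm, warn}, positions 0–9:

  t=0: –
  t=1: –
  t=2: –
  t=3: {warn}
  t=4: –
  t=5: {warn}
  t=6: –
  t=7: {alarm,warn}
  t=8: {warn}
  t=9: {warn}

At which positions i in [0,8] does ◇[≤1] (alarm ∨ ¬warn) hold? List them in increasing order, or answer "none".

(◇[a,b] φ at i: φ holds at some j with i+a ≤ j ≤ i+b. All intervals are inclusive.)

Evaluate at each i in [0,8]:
  i=0: ✓ (witness j=0)
  i=1: ✓ (witness j=1)
  i=2: ✓ (witness j=2)
  i=3: ✓ (witness j=4)
  i=4: ✓ (witness j=4)
  i=5: ✓ (witness j=6)
  i=6: ✓ (witness j=6)
  i=7: ✓ (witness j=7)
  i=8: ✗ (none in [8,9])

0, 1, 2, 3, 4, 5, 6, 7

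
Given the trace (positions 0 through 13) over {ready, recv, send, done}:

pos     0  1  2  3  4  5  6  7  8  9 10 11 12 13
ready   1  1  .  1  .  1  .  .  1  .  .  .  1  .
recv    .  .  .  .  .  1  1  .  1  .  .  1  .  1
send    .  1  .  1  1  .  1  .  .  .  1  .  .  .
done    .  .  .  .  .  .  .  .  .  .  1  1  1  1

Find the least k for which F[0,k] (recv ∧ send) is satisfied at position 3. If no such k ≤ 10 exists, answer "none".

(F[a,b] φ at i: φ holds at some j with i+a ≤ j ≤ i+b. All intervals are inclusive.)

3

Scan j = 3,4,… for (recv ∧ send):
  j=3: fails
  j=4: fails
  j=5: fails
  j=6: holds
First hit at j=6, so smallest k = 6-3 = 3.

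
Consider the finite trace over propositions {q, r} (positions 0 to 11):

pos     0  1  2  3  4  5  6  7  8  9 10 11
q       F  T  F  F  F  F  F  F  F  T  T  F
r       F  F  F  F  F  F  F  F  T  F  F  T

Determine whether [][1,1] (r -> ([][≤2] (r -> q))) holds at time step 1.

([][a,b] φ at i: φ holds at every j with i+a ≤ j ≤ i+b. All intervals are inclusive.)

Check (r -> ([][≤2] (r -> q))) at every j in [2,2]:
  j=2: antecedent false → ✓
All positions satisfy it → formula holds.

Yes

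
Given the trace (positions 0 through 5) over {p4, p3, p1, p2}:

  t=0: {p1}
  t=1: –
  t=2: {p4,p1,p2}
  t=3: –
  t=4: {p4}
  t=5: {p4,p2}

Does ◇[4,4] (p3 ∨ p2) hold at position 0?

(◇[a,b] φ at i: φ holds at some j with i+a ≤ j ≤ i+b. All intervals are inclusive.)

False

Check (p3 ∨ p2) at each j in [4,4]:
  j=4: false
No position in the window satisfies it → formula fails.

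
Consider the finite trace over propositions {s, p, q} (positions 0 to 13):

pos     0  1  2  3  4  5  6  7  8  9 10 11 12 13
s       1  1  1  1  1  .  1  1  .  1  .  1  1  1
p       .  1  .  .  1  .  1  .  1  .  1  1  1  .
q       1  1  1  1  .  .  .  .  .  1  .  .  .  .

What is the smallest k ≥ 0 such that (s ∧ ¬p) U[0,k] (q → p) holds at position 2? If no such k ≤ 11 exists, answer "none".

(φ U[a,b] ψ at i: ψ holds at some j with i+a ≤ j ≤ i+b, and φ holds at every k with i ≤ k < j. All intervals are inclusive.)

Need earliest j ≥ 2 with (q → p), and (s ∧ ¬p) at every k in [2,j-1].
  j=2: rhs fails.
  j=3: rhs fails.
  j=4: rhs holds; lhs holds on [2,3]. k = 2.

2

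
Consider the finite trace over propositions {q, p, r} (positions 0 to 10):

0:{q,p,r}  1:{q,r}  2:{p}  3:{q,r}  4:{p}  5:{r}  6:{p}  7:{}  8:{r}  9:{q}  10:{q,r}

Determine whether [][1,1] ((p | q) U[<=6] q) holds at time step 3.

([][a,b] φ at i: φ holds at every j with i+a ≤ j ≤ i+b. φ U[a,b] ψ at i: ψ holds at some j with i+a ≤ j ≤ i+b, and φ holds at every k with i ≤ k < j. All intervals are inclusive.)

Does not hold

Check ((p | q) U[<=6] q) at every j in [4,4]:
  j=4: fails
Fails at j=4 → formula fails.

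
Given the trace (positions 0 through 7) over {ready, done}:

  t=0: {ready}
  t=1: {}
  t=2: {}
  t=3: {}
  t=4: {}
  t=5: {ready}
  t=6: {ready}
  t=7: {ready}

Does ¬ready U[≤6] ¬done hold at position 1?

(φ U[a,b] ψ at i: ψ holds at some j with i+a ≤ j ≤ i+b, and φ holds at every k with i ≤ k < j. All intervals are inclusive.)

Need some j in [1,7] with ¬done, and ¬ready at every k in [1,j-1].
  j=1: ¬done holds; no prefix to check → satisfied.

Holds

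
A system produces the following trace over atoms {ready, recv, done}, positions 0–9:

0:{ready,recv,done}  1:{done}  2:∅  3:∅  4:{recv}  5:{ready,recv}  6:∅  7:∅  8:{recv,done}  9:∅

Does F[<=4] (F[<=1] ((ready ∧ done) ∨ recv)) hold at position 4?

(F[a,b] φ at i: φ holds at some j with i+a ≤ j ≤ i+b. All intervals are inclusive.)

Check F[<=1] ((ready ∧ done) ∨ recv) at each j in [4,8]:
  j=4: holds (witness at 4)
  j=5: holds (witness at 5)
  j=6: fails (none in [6,7])
  j=7: holds (witness at 8)
  j=8: holds (witness at 8)
Found at j=4 → formula holds.

True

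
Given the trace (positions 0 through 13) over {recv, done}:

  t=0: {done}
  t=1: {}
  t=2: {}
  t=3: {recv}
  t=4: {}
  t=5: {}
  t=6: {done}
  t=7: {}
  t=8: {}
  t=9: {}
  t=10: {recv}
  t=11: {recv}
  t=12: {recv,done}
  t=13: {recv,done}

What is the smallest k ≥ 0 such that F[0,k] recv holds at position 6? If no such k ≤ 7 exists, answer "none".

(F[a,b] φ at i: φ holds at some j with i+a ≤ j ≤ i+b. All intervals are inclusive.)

4

Scan j = 6,7,… for recv:
  j=6: fails
  j=7: fails
  j=8: fails
  j=9: fails
  j=10: holds
First hit at j=10, so smallest k = 10-6 = 4.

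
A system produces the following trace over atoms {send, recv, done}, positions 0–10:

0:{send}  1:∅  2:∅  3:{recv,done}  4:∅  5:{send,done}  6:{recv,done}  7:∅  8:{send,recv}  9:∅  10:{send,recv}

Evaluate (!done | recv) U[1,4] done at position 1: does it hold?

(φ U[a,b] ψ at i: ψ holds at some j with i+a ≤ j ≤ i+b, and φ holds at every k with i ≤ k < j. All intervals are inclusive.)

Need some j in [2,5] with done, and (!done | recv) at every k in [1,j-1].
  j=2: done false.
  j=3: done holds; (!done | recv) holds at every k in [1,2] → satisfied.

Holds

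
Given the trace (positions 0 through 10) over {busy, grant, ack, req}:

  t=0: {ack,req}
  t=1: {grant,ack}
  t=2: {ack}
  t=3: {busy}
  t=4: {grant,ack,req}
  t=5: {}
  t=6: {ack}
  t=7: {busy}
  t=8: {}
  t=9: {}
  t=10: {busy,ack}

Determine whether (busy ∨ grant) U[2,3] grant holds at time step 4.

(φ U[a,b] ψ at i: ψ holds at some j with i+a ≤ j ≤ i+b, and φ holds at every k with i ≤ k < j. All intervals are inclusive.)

Does not hold

Need some j in [6,7] with grant, and (busy ∨ grant) at every k in [4,j-1].
  j=6: grant false.
  j=7: grant false.
No j in the window works → until fails.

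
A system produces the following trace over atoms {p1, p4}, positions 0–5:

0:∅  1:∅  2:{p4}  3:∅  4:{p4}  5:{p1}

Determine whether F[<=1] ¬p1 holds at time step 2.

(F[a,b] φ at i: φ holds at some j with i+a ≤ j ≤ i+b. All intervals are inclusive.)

Yes

Check ¬p1 at each j in [2,3]:
  j=2: true
  j=3: true
Found at j=2 → formula holds.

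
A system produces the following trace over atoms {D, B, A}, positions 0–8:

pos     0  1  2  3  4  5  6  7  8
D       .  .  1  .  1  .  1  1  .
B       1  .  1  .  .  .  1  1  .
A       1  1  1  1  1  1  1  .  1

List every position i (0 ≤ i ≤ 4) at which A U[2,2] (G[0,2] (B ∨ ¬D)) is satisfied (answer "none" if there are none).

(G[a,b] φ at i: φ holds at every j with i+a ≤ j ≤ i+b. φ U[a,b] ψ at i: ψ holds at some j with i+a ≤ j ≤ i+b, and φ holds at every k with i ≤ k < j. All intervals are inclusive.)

3, 4

Evaluate at each i in [0,4]:
  i=0: ✗ (no rhs in [2,2])
  i=1: ✗ (no rhs in [3,3])
  i=2: ✗ (no rhs in [4,4])
  i=3: ✓ (rhs at j=5; lhs holds on [3,4])
  i=4: ✓ (rhs at j=6; lhs holds on [4,5])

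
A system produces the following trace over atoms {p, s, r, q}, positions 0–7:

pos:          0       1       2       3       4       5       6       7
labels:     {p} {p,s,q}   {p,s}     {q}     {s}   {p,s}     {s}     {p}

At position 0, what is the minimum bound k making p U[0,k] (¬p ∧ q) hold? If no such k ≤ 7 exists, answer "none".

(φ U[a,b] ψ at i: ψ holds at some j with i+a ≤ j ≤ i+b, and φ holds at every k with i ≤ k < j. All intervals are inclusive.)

Need earliest j ≥ 0 with (¬p ∧ q), and p at every k in [0,j-1].
  j=0: rhs fails.
  j=1: rhs fails.
  j=2: rhs fails.
  j=3: rhs holds; lhs holds on [0,2]. k = 3.

3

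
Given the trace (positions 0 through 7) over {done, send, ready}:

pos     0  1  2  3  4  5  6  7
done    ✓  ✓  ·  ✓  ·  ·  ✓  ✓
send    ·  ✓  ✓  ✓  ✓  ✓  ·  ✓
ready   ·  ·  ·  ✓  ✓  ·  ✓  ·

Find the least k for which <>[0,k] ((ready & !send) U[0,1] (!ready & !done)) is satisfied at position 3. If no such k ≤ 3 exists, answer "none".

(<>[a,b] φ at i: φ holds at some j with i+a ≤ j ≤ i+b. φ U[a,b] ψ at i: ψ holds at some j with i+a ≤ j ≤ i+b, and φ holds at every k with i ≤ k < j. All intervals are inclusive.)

Scan j = 3,4,… for ((ready & !send) U[0,1] (!ready & !done)):
  j=3: fails
  j=4: fails
  j=5: holds
First hit at j=5, so smallest k = 5-3 = 2.

2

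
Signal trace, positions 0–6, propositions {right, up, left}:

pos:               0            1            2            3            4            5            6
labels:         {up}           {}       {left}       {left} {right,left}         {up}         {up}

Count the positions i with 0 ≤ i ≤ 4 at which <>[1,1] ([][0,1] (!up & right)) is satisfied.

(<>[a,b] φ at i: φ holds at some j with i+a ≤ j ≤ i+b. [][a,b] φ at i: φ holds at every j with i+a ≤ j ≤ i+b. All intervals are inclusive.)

Evaluate at each i in [0,4]:
  i=0: ✗ (none in [1,1])
  i=1: ✗ (none in [2,2])
  i=2: ✗ (none in [3,3])
  i=3: ✗ (none in [4,4])
  i=4: ✗ (none in [5,5])
Positions where it holds: {} → 0.

0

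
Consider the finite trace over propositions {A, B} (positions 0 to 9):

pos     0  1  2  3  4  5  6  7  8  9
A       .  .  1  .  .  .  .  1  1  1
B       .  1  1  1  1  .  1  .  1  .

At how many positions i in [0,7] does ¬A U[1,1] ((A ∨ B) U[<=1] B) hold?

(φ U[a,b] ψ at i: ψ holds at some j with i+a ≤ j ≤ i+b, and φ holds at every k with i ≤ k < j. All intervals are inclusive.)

5

Evaluate at each i in [0,7]:
  i=0: ✓ (rhs at j=1; lhs holds on [0,0])
  i=1: ✓ (rhs at j=2; lhs holds on [1,1])
  i=2: ✗ (lhs fails at k=2 before rhs at j=3)
  i=3: ✓ (rhs at j=4; lhs holds on [3,3])
  i=4: ✗ (no rhs in [5,5])
  i=5: ✓ (rhs at j=6; lhs holds on [5,5])
  i=6: ✓ (rhs at j=7; lhs holds on [6,6])
  i=7: ✗ (lhs fails at k=7 before rhs at j=8)
Positions where it holds: {0, 1, 3, 5, 6} → 5.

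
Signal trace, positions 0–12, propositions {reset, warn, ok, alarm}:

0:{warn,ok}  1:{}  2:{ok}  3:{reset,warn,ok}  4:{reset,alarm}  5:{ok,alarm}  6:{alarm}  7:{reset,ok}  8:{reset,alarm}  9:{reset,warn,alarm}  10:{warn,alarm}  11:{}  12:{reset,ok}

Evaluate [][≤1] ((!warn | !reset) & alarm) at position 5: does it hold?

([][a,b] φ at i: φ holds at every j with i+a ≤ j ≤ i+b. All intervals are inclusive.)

Check ((!warn | !reset) & alarm) at every j in [5,6]:
  j=5: true
  j=6: true
All positions satisfy it → formula holds.

Yes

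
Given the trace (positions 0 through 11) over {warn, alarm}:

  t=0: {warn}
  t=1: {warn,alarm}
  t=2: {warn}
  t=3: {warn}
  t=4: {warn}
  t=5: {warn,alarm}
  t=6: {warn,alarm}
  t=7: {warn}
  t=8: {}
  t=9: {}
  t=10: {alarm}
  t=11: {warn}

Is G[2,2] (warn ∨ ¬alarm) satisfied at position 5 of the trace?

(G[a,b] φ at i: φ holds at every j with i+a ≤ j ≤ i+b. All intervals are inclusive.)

Check (warn ∨ ¬alarm) at every j in [7,7]:
  j=7: true
All positions satisfy it → formula holds.

Holds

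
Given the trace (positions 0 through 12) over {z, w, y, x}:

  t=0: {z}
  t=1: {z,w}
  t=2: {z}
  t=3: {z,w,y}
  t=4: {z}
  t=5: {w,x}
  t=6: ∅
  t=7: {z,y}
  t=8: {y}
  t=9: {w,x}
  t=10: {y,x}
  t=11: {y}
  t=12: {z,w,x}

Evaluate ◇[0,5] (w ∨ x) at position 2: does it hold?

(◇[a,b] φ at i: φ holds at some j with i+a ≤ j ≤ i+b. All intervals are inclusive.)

Check (w ∨ x) at each j in [2,7]:
  j=2: false
  j=3: true
  j=4: false
  j=5: true
  j=6: false
  j=7: false
Found at j=3 → formula holds.

Holds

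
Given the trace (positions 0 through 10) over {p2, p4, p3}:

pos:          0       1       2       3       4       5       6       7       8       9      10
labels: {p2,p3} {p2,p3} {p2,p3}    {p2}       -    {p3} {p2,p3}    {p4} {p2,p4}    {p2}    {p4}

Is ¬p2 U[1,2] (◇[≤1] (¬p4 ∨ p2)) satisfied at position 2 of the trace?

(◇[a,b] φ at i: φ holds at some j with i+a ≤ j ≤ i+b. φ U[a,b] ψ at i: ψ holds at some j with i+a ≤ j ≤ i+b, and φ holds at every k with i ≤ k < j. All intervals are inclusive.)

Need some j in [3,4] with ◇[≤1] (¬p4 ∨ p2), and ¬p2 at every k in [2,j-1].
  j=3: ◇[≤1] (¬p4 ∨ p2) holds, but ¬p2 fails at k=2 → not this j.
  j=4: ◇[≤1] (¬p4 ∨ p2) holds, but ¬p2 fails at k=2 → not this j.
No j in the window works → until fails.

No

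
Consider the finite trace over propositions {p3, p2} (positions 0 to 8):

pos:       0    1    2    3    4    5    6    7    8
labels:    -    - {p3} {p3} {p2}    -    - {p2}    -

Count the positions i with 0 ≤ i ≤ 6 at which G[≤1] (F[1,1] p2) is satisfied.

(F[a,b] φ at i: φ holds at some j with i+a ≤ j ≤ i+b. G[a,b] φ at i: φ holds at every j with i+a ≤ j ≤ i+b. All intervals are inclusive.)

Evaluate at each i in [0,6]:
  i=0: ✗ (fails at j=0)
  i=1: ✗ (fails at j=1)
  i=2: ✗ (fails at j=2)
  i=3: ✗ (fails at j=4)
  i=4: ✗ (fails at j=4)
  i=5: ✗ (fails at j=5)
  i=6: ✗ (fails at j=7)
Positions where it holds: {} → 0.

0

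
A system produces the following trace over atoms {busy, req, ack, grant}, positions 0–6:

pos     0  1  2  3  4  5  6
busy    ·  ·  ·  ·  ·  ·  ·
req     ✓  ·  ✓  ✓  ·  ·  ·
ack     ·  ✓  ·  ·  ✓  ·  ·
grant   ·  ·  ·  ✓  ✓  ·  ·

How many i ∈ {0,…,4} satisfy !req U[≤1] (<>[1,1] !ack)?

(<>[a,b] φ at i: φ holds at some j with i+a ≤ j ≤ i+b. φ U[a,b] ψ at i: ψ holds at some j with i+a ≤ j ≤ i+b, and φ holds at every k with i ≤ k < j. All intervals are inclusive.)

3

Evaluate at each i in [0,4]:
  i=0: ✗ (lhs fails at k=0 before rhs at j=1)
  i=1: ✓ (rhs at j=1)
  i=2: ✓ (rhs at j=2)
  i=3: ✗ (lhs fails at k=3 before rhs at j=4)
  i=4: ✓ (rhs at j=4)
Positions where it holds: {1, 2, 4} → 3.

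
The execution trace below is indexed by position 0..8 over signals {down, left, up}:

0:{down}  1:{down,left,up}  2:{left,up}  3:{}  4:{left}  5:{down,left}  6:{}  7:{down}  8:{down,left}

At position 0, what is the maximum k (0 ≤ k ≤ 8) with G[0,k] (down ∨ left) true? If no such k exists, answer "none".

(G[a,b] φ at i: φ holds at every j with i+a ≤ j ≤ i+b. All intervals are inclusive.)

2

(down ∨ left) must hold from j=0 onward; find where it first fails.
  j=0: holds
  j=1: holds
  j=2: holds
  j=3: fails
Holds on [0,2], so largest k = 2.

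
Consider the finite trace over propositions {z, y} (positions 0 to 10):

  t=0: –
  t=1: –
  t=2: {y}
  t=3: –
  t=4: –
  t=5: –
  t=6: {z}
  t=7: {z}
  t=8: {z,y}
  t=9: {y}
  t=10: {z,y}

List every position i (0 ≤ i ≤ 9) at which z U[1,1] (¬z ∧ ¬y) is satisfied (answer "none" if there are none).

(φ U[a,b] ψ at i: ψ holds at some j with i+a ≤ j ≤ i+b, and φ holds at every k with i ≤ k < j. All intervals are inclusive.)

none

Evaluate at each i in [0,9]:
  i=0: ✗ (lhs fails at k=0 before rhs at j=1)
  i=1: ✗ (no rhs in [2,2])
  i=2: ✗ (lhs fails at k=2 before rhs at j=3)
  i=3: ✗ (lhs fails at k=3 before rhs at j=4)
  i=4: ✗ (lhs fails at k=4 before rhs at j=5)
  i=5: ✗ (no rhs in [6,6])
  i=6: ✗ (no rhs in [7,7])
  i=7: ✗ (no rhs in [8,8])
  i=8: ✗ (no rhs in [9,9])
  i=9: ✗ (no rhs in [10,10])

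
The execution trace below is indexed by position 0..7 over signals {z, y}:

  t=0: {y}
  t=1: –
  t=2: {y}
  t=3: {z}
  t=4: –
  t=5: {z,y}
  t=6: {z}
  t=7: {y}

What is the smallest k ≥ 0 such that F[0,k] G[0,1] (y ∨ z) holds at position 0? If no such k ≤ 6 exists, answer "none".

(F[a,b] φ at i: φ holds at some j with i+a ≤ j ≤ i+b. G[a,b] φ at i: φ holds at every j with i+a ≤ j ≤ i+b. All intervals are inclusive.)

2

Scan j = 0,1,… for G[0,1] (y ∨ z):
  j=0: fails
  j=1: fails
  j=2: holds
First hit at j=2, so smallest k = 2-0 = 2.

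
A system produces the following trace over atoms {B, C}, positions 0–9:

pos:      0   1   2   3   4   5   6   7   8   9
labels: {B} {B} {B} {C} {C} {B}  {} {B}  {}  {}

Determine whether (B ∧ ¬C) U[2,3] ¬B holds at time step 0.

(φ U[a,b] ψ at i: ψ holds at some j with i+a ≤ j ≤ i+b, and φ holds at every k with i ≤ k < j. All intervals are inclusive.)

Need some j in [2,3] with ¬B, and (B ∧ ¬C) at every k in [0,j-1].
  j=2: ¬B false.
  j=3: ¬B holds; (B ∧ ¬C) holds at every k in [0,2] → satisfied.

True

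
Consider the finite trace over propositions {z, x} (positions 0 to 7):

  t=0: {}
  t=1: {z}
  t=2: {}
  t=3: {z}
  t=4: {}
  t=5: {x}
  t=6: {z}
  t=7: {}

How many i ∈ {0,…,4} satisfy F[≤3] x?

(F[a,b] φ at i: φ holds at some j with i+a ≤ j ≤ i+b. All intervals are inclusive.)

Evaluate at each i in [0,4]:
  i=0: ✗ (none in [0,3])
  i=1: ✗ (none in [1,4])
  i=2: ✓ (witness j=5)
  i=3: ✓ (witness j=5)
  i=4: ✓ (witness j=5)
Positions where it holds: {2, 3, 4} → 3.

3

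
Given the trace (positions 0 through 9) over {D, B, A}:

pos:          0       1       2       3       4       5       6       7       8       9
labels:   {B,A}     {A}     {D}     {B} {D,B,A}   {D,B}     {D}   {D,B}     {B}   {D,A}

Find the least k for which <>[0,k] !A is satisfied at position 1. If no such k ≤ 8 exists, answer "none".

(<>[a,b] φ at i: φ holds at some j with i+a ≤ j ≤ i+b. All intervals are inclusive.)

Scan j = 1,2,… for !A:
  j=1: fails
  j=2: holds
First hit at j=2, so smallest k = 2-1 = 1.

1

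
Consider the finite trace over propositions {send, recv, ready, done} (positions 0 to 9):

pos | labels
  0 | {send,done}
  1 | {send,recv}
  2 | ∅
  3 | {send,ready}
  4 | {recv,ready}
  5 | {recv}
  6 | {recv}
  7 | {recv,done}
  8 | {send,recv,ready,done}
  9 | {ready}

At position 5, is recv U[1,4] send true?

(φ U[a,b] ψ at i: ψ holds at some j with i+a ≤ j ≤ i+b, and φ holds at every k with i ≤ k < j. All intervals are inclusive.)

Yes

Need some j in [6,9] with send, and recv at every k in [5,j-1].
  j=6: send false.
  j=7: send false.
  j=8: send holds; recv holds at every k in [5,7] → satisfied.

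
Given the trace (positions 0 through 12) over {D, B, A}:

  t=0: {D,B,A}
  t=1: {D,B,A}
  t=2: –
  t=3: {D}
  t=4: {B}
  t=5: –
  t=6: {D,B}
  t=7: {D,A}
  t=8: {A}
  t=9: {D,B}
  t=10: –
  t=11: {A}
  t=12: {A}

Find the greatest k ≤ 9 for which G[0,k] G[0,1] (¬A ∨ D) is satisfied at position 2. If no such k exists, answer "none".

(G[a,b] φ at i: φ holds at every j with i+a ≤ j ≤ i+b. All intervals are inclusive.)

4

G[0,1] (¬A ∨ D) must hold from j=2 onward; find where it first fails.
  j=2: holds
  j=3: holds
  j=4: holds
  j=5: holds
  j=6: holds
  j=7: fails
Holds on [2,6], so largest k = 4.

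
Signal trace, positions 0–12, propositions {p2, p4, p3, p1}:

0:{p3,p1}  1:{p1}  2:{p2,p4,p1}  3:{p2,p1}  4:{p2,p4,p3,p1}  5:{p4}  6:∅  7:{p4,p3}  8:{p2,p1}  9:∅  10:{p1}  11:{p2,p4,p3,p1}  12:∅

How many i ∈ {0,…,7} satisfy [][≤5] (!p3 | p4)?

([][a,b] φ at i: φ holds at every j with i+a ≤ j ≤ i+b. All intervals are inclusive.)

7

Evaluate at each i in [0,7]:
  i=0: ✗ (fails at j=0)
  i=1: ✓ (all of [1,6])
  i=2: ✓ (all of [2,7])
  i=3: ✓ (all of [3,8])
  i=4: ✓ (all of [4,9])
  i=5: ✓ (all of [5,10])
  i=6: ✓ (all of [6,11])
  i=7: ✓ (all of [7,12])
Positions where it holds: {1, 2, 3, 4, 5, 6, 7} → 7.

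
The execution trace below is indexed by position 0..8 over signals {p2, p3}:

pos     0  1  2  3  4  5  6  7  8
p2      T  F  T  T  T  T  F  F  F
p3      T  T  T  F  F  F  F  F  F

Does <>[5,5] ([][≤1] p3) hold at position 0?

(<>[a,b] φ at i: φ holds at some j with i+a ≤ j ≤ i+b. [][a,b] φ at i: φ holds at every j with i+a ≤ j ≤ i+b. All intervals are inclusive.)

Check [][≤1] p3 at each j in [5,5]:
  j=5: fails at 5
No position in the window satisfies it → formula fails.

Does not hold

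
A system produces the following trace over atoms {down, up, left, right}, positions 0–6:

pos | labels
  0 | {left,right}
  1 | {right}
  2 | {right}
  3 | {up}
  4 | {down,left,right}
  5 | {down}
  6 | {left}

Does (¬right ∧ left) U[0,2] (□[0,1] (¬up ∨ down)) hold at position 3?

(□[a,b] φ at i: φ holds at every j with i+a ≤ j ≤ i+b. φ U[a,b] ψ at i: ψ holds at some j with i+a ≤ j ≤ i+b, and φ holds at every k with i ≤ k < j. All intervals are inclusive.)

Need some j in [3,5] with □[0,1] (¬up ∨ down), and (¬right ∧ left) at every k in [3,j-1].
  j=3: □[0,1] (¬up ∨ down) — fails at 3.
  j=4: □[0,1] (¬up ∨ down) holds, but (¬right ∧ left) fails at k=3 → not this j.
  j=5: □[0,1] (¬up ∨ down) holds, but (¬right ∧ left) fails at k=3 → not this j.
No j in the window works → until fails.

No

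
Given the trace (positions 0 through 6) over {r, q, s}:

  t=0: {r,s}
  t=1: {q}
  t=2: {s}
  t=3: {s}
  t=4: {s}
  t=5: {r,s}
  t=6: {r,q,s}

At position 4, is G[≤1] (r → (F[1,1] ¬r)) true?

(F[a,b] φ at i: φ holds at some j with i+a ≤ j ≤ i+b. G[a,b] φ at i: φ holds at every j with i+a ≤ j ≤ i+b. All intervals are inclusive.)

Check (r → (F[1,1] ¬r)) at every j in [4,5]:
  j=4: antecedent false → ✓
  j=5: antecedent true; consequent fails (none in [6,6]) → ✗
Fails at j=5 → formula fails.

Does not hold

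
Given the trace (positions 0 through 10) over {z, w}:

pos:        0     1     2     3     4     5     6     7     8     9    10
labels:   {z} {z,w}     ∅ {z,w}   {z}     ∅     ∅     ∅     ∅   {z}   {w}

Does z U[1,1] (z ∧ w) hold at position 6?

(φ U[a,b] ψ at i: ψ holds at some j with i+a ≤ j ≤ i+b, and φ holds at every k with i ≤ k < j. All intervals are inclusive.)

Need some j in [7,7] with (z ∧ w), and z at every k in [6,j-1].
  j=7: (z ∧ w) false.
No j in the window works → until fails.

False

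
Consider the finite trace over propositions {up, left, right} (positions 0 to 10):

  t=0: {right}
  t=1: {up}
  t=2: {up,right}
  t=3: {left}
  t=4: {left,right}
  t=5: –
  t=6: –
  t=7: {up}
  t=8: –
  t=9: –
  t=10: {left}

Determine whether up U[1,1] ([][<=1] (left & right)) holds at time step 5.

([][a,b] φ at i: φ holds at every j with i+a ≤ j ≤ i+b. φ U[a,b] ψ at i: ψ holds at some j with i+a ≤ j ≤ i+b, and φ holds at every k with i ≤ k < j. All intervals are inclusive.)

Need some j in [6,6] with [][<=1] (left & right), and up at every k in [5,j-1].
  j=6: [][<=1] (left & right) — fails at 6.
No j in the window works → until fails.

False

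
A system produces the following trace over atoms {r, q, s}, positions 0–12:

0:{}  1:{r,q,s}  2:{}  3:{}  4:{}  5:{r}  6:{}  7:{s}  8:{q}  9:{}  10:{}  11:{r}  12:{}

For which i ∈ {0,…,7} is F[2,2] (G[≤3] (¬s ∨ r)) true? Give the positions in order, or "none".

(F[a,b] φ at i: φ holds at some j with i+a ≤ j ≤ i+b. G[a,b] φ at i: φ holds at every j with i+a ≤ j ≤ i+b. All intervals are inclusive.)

0, 1, 6, 7

Evaluate at each i in [0,7]:
  i=0: ✓ (witness j=2)
  i=1: ✓ (witness j=3)
  i=2: ✗ (none in [4,4])
  i=3: ✗ (none in [5,5])
  i=4: ✗ (none in [6,6])
  i=5: ✗ (none in [7,7])
  i=6: ✓ (witness j=8)
  i=7: ✓ (witness j=9)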